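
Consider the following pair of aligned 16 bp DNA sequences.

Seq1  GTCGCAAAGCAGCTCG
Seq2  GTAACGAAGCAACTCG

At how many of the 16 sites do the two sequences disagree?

Differing sites — 3:C/A; 4:G/A; 6:A/G; 12:G/A.
That gives 4 mismatches out of 16 aligned sites, so the Hamming distance is 4.

4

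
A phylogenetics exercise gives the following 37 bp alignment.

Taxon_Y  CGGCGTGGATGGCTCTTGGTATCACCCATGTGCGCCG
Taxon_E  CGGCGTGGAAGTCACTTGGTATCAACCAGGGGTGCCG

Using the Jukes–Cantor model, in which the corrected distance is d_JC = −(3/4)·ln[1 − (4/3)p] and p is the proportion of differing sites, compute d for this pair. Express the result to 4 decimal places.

0.2180

The sequences differ at positions 10 (T/A), 12 (G/T), 14 (T/A), 25 (C/A), 29 (T/G), 31 (T/G), 33 (C/T).
p = 7/37 = 0.189189.
d = −0.75 · ln(1 − (4/3)·0.189189) = −0.75 · ln(0.747748) = −0.75 · (-0.290689) = 0.2180.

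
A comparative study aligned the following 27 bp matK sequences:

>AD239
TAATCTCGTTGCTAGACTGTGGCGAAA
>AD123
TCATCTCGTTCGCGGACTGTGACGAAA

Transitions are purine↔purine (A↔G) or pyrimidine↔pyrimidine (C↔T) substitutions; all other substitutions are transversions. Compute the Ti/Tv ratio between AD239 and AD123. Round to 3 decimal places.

Mismatches occur at site 2 (A↔C, transversion), site 11 (G↔C, transversion), site 12 (C↔G, transversion), site 13 (T↔C, transition), site 14 (A↔G, transition), site 22 (G↔A, transition).
Of the 6 differences, 3 transitions and 3 transversions, so Ti/Tv = 3/3 = 1.000.

1.000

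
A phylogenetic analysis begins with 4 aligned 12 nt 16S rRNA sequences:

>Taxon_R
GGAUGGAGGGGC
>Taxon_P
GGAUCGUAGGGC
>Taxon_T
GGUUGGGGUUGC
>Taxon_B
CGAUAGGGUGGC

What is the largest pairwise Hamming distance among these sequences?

6

Pairwise Hamming distances:
  Taxon_R vs Taxon_P: 3
  Taxon_R vs Taxon_T: 4
  Taxon_R vs Taxon_B: 4
  Taxon_P vs Taxon_T: 6
  Taxon_P vs Taxon_B: 5
  Taxon_T vs Taxon_B: 4
The largest is 6, between Taxon_P and Taxon_T.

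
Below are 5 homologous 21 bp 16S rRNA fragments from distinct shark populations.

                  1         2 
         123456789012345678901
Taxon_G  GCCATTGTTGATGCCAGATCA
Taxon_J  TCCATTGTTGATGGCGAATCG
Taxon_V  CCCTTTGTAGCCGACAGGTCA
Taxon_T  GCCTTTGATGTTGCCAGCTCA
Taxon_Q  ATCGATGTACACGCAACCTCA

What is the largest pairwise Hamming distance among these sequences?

Pairwise Hamming distances:
  Taxon_G vs Taxon_J: 5
  Taxon_G vs Taxon_V: 7
  Taxon_G vs Taxon_T: 4
  Taxon_G vs Taxon_Q: 10
  Taxon_J vs Taxon_V: 10
  Taxon_J vs Taxon_T: 9
  Taxon_J vs Taxon_Q: 13
  Taxon_V vs Taxon_T: 7
  Taxon_V vs Taxon_Q: 10
  Taxon_T vs Taxon_Q: 11
The largest is 13, between Taxon_J and Taxon_Q.

13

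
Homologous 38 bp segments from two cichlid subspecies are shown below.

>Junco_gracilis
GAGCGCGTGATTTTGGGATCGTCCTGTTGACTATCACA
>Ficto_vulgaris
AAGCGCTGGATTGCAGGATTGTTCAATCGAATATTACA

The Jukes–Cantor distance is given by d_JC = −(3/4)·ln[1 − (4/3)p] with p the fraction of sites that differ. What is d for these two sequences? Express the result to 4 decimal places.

Differing sites — 1:G/A; 7:G/T; 8:T/G; 13:T/G; 14:T/C; 15:G/A; 20:C/T; 23:C/T; 25:T/A; 26:G/A; 28:T/C; 31:C/A; 35:C/T.
p = 13/38 = 0.342105.
d = −0.75 · ln(1 − (4/3)·0.342105) = −0.75 · ln(0.543860) = −0.75 · (-0.609063) = 0.4568.

0.4568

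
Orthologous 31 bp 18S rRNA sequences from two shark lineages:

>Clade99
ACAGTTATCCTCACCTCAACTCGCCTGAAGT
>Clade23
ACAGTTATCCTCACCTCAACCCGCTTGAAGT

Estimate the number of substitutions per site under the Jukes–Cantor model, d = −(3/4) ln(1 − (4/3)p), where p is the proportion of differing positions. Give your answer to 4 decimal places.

0.0675

Mismatches occur at site 21 (T/C), site 25 (C/T).
p = 2/31 = 0.064516.
d = −0.75 · ln(1 − (4/3)·0.064516) = −0.75 · ln(0.913979) = −0.75 · (-0.089948) = 0.0675.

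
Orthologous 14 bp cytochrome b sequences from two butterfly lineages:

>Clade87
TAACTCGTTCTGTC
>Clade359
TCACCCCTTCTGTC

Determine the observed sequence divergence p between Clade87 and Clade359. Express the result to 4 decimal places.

Mismatches occur at site 2 (A→C), site 5 (T→C), site 7 (G→C).
There are 3 differences over 14 sites, so p = 3/14 = 0.2143.

0.2143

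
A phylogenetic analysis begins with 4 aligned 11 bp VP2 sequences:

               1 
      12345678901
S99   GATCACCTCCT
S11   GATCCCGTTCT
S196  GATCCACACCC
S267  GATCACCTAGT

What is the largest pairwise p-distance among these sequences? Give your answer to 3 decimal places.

0.545

Pairwise Hamming distances:
  S99 vs S11: 3
  S99 vs S196: 4
  S99 vs S267: 2
  S11 vs S196: 5
  S11 vs S267: 4
  S196 vs S267: 6
The largest is 6 mismatches, between S196 and S267; p = 6/11 = 0.545.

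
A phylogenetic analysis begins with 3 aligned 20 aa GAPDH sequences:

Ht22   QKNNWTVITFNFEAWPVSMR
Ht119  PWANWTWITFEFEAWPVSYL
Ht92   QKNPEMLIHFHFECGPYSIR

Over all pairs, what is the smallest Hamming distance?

7

Pairwise Hamming distances:
  Ht22 vs Ht119: 7
  Ht22 vs Ht92: 10
  Ht119 vs Ht92: 14
The smallest is 7, between Ht22 and Ht119.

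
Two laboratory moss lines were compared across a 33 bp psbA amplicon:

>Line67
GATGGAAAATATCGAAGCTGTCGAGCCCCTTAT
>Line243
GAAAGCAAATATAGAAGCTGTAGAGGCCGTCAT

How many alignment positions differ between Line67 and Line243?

8

Differing sites — 3:T/A; 4:G/A; 6:A/C; 13:C/A; 22:C/A; 26:C/G; 29:C/G; 31:T/C.
That gives 8 mismatches out of 33 aligned sites, so the Hamming distance is 8.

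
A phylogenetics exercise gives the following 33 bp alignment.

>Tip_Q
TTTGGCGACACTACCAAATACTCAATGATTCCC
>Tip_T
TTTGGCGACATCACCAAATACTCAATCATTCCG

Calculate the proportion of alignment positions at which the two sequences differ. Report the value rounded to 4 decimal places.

0.1212

The sequences differ at positions 11 (C/T), 12 (T/C), 27 (G/C), 33 (C/G).
There are 4 differences over 33 sites, so p = 4/33 = 0.1212.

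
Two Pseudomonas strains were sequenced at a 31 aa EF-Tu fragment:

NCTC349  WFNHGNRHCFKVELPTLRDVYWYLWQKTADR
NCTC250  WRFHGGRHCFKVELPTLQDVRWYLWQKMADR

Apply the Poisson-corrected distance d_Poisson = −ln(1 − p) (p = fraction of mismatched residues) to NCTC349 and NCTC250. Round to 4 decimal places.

0.2151

Differing sites — 2:F/R; 3:N/F; 6:N/G; 18:R/Q; 21:Y/R; 28:T/M.
p = 6/31 = 0.193548.
d = −ln(1 − 0.193548) = −ln(0.806452) = 0.2151.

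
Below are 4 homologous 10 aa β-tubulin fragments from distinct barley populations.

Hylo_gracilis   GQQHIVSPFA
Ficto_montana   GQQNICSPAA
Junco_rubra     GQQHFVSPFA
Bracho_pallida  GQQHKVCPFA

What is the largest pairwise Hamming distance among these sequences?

5

Pairwise Hamming distances:
  Hylo_gracilis vs Ficto_montana: 3
  Hylo_gracilis vs Junco_rubra: 1
  Hylo_gracilis vs Bracho_pallida: 2
  Ficto_montana vs Junco_rubra: 4
  Ficto_montana vs Bracho_pallida: 5
  Junco_rubra vs Bracho_pallida: 2
The largest is 5, between Ficto_montana and Bracho_pallida.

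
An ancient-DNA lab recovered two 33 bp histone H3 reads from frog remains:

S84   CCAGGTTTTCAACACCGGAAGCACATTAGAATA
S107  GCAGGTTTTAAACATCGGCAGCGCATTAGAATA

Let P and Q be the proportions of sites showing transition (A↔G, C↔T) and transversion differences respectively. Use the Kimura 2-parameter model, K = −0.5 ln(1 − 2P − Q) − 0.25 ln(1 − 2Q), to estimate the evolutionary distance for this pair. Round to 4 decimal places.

Differing sites — 1:C/G (Tv); 10:C/A (Tv); 15:C/T (Ti); 19:A/C (Tv); 23:A/G (Ti).
Of the 5 differences, 2 transitions and 3 transversions over 33 sites: P = 2/33 = 0.060606, Q = 3/33 = 0.090909.
d = −0.5·ln(0.787879) − 0.25·ln(0.818182) = −0.5·(-0.238411) − 0.25·(-0.200670) = 0.1694.

0.1694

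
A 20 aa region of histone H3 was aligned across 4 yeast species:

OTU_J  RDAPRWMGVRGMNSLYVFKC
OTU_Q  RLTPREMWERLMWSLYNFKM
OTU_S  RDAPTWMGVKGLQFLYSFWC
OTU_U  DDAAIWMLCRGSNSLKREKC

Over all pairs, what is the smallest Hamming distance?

Pairwise Hamming distances:
  OTU_J vs OTU_Q: 9
  OTU_J vs OTU_S: 7
  OTU_J vs OTU_U: 9
  OTU_Q vs OTU_S: 14
  OTU_Q vs OTU_U: 15
  OTU_S vs OTU_U: 13
The smallest is 7, between OTU_J and OTU_S.

7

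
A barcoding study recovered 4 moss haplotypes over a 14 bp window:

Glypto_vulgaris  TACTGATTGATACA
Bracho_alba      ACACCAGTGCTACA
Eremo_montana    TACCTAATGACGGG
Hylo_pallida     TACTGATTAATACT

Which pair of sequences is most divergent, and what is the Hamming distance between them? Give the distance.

10

Pairwise Hamming distances:
  Glypto_vulgaris vs Bracho_alba: 7
  Glypto_vulgaris vs Eremo_montana: 7
  Glypto_vulgaris vs Hylo_pallida: 2
  Bracho_alba vs Eremo_montana: 10
  Bracho_alba vs Hylo_pallida: 9
  Eremo_montana vs Hylo_pallida: 8
The largest is 10, between Bracho_alba and Eremo_montana.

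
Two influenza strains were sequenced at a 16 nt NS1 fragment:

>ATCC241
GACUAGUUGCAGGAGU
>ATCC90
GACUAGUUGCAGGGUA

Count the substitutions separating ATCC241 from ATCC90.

3

Mismatches occur at site 14 (A↔G), site 15 (G↔U), site 16 (U↔A).
That gives 3 mismatches out of 16 aligned sites, so the Hamming distance is 3.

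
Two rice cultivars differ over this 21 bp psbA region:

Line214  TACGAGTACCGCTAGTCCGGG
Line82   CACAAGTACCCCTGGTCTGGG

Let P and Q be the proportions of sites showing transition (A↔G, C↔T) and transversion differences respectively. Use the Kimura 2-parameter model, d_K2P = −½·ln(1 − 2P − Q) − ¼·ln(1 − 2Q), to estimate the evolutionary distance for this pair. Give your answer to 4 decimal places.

Mismatches occur at site 1 (T↔C, transition), site 4 (G↔A, transition), site 11 (G↔C, transversion), site 14 (A↔G, transition), site 18 (C↔T, transition).
Of the 5 differences, 4 transitions and 1 transversion over 21 sites: P = 4/21 = 0.190476, Q = 1/21 = 0.047619.
d = −0.5·ln(0.571429) − 0.25·ln(0.904762) = −0.5·(-0.559615) − 0.25·(-0.100083) = 0.3048.

0.3048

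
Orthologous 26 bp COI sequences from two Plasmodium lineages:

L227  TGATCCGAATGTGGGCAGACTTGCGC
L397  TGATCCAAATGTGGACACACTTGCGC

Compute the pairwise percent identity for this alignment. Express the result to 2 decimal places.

Mismatches occur at site 7 (G↔A), site 15 (G↔A), site 18 (G↔C).
23 of the 26 sites match, so the percent identity is 23/26 × 100 = 88.46%.

88.46%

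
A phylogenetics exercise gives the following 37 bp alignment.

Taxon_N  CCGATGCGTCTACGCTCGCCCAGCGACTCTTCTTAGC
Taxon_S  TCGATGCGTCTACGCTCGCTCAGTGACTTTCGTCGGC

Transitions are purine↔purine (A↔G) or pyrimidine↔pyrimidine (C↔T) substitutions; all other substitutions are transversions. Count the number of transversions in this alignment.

The sequences differ at positions 1 (C/T, transition), 20 (C/T, transition), 24 (C/T, transition), 29 (C/T, transition), 31 (T/C, transition), 32 (C/G, transversion), 34 (T/C, transition), 35 (A/G, transition).
Of the 8 differences, 7 transitions and 1 transversion, so the answer is 1.

1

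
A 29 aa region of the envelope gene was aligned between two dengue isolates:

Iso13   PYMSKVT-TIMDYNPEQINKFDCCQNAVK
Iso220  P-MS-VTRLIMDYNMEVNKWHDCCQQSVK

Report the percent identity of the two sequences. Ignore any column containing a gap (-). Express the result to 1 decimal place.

65.4%

Excluding the 3 gap columns leaves 26 comparable sites.
Differing sites — 9:T/L; 15:P/M; 17:Q/V; 18:I/N; 19:N/K; 20:K/W; 21:F/H; 26:N/Q; 27:A/S.
17 of the 26 comparable sites match, so the percent identity is 17/26 × 100 = 65.4%.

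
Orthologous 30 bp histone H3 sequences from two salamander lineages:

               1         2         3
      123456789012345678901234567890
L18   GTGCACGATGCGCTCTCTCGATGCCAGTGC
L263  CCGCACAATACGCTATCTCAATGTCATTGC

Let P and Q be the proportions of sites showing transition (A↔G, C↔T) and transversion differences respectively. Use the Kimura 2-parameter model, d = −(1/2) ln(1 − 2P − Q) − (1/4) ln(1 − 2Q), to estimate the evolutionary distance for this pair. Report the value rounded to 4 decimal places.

The sequences differ at positions 1 (G/C, transversion), 2 (T/C, transition), 7 (G/A, transition), 10 (G/A, transition), 15 (C/A, transversion), 20 (G/A, transition), 24 (C/T, transition), 27 (G/T, transversion).
Of the 8 differences, 5 transitions and 3 transversions over 30 sites: P = 5/30 = 0.166667, Q = 3/30 = 0.100000.
d = −0.5·ln(0.566666) − 0.25·ln(0.800000) = −0.5·(-0.567985) − 0.25·(-0.223144) = 0.3398.

0.3398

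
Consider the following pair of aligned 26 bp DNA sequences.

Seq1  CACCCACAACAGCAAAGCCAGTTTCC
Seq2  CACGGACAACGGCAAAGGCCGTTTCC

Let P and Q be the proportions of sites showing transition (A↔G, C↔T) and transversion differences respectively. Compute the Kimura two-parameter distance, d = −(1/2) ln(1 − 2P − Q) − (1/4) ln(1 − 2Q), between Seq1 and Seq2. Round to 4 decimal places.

0.2231

Differing sites — 4:C/G (Tv); 5:C/G (Tv); 11:A/G (Ti); 18:C/G (Tv); 20:A/C (Tv).
Of the 5 differences, 1 transition and 4 transversions over 26 sites: P = 1/26 = 0.038462, Q = 4/26 = 0.153846.
d = −0.5·ln(0.769230) − 0.25·ln(0.692308) = −0.5·(-0.262365) − 0.25·(-0.367724) = 0.2231.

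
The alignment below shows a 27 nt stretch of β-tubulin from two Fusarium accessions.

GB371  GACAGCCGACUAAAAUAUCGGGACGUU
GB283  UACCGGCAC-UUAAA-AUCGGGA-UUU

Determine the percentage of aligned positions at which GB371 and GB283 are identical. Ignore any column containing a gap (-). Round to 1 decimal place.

Excluding the 3 gap columns leaves 24 comparable sites.
Mismatches occur at site 1 (G→U), site 4 (A→C), site 6 (C→G), site 8 (G→A), site 9 (A→C), site 12 (A→U), site 25 (G→U).
17 of the 24 comparable sites match, so the percent identity is 17/24 × 100 = 70.8%.

70.8%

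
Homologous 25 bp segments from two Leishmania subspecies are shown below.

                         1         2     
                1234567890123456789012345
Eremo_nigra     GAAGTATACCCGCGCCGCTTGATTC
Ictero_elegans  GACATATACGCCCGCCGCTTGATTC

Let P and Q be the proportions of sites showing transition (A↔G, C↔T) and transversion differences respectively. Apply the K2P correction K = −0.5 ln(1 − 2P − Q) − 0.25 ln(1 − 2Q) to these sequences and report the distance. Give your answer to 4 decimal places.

Differing sites — 3:A/C (Tv); 4:G/A (Ti); 10:C/G (Tv); 12:G/C (Tv).
Of the 4 differences, 1 transition and 3 transversions over 25 sites: P = 1/25 = 0.040000, Q = 3/25 = 0.120000.
d = −0.5·ln(0.800000) − 0.25·ln(0.760000) = −0.5·(-0.223144) − 0.25·(-0.274437) = 0.1802.

0.1802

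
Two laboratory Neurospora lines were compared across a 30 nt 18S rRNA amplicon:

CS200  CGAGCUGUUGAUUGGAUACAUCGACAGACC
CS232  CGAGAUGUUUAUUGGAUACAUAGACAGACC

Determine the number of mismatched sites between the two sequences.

3

The sequences differ at positions 5 (C/A), 10 (G/U), 22 (C/A).
That gives 3 mismatches out of 30 aligned sites, so the Hamming distance is 3.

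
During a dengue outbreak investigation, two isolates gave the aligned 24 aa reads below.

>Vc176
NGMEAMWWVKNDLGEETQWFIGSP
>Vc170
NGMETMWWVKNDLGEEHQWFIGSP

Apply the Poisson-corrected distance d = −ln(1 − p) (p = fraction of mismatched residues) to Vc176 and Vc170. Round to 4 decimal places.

The sequences differ at positions 5 (A/T), 17 (T/H).
p = 2/24 = 0.083333.
d = −ln(1 − 0.083333) = −ln(0.916667) = 0.0870.

0.0870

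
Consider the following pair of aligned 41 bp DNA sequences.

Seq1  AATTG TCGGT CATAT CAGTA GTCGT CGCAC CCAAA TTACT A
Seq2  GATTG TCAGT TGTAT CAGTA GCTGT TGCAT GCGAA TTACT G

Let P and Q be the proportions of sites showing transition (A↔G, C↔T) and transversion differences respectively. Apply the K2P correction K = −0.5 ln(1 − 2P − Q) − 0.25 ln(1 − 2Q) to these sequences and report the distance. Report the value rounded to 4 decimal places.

0.3714

Mismatches occur at site 1 (A/G, transition), site 8 (G/A, transition), site 11 (C/T, transition), site 12 (A/G, transition), site 22 (T/C, transition), site 23 (C/T, transition), site 26 (C/T, transition), site 30 (C/T, transition), site 31 (C/G, transversion), site 33 (A/G, transition), site 41 (A/G, transition).
Of the 11 differences, 10 transitions and 1 transversion over 41 sites: P = 10/41 = 0.243902, Q = 1/41 = 0.024390.
d = −0.5·ln(0.487806) − 0.25·ln(0.951220) = −0.5·(-0.717837) − 0.25·(-0.050010) = 0.3714.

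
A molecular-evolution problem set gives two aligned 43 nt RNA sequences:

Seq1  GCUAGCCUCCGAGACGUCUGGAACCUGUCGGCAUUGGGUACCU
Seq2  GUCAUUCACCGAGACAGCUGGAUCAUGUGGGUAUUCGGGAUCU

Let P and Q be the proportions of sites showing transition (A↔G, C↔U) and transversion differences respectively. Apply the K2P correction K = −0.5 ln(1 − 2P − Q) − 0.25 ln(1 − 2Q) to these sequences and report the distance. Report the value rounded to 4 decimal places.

0.4292

The sequences differ at positions 2 (C/U, transition), 3 (U/C, transition), 5 (G/U, transversion), 6 (C/U, transition), 8 (U/A, transversion), 16 (G/A, transition), 17 (U/G, transversion), 23 (A/U, transversion), 25 (C/A, transversion), 29 (C/G, transversion), 32 (C/U, transition), 36 (G/C, transversion), 39 (U/G, transversion), 41 (C/U, transition).
Of the 14 differences, 6 transitions and 8 transversions over 43 sites: P = 6/43 = 0.139535, Q = 8/43 = 0.186047.
d = −0.5·ln(0.534883) − 0.25·ln(0.627906) = −0.5·(-0.625707) − 0.25·(-0.465365) = 0.4292.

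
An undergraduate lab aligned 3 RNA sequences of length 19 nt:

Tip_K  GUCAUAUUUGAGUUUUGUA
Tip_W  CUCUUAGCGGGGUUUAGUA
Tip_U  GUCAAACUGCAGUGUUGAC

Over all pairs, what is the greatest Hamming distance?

Pairwise Hamming distances:
  Tip_K vs Tip_W: 7
  Tip_K vs Tip_U: 7
  Tip_W vs Tip_U: 11
The largest is 11, between Tip_W and Tip_U.

11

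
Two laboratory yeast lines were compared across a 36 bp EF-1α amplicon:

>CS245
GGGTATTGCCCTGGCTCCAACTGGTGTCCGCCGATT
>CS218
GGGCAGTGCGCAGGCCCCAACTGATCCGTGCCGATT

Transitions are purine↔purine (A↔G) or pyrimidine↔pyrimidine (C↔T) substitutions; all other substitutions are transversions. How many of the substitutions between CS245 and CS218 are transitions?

5

Differing sites — 4:T/C (Ti); 6:T/G (Tv); 10:C/G (Tv); 12:T/A (Tv); 16:T/C (Ti); 24:G/A (Ti); 26:G/C (Tv); 27:T/C (Ti); 28:C/G (Tv); 29:C/T (Ti).
Of the 10 differences, 5 transitions and 5 transversions, so the answer is 5.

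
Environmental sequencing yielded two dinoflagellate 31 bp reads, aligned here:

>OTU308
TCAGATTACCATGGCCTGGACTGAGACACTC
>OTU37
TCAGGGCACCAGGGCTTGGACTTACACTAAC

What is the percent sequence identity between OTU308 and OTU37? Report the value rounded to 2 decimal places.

The sequences differ at positions 5 (A/G), 6 (T/G), 7 (T/C), 12 (T/G), 16 (C/T), 23 (G/T), 25 (G/C), 28 (A/T), 29 (C/A), 30 (T/A).
21 of the 31 sites match, so the percent identity is 21/31 × 100 = 67.74%.

67.74%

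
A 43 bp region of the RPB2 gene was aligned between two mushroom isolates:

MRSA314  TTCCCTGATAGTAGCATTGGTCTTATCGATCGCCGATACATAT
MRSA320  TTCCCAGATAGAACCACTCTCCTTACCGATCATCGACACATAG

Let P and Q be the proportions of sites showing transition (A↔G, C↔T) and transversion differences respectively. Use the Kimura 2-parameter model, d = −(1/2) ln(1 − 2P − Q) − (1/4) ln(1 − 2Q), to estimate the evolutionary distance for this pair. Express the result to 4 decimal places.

Mismatches occur at site 6 (T↔A, transversion), site 12 (T↔A, transversion), site 14 (G↔C, transversion), site 17 (T↔C, transition), site 19 (G↔C, transversion), site 20 (G↔T, transversion), site 21 (T↔C, transition), site 26 (T↔C, transition), site 32 (G↔A, transition), site 33 (C↔T, transition), site 37 (T↔C, transition), site 43 (T↔G, transversion).
Of the 12 differences, 6 transitions and 6 transversions over 43 sites: P = 6/43 = 0.139535, Q = 6/43 = 0.139535.
d = −0.5·ln(0.581395) − 0.25·ln(0.720930) = −0.5·(-0.542325) − 0.25·(-0.327213) = 0.3530.

0.3530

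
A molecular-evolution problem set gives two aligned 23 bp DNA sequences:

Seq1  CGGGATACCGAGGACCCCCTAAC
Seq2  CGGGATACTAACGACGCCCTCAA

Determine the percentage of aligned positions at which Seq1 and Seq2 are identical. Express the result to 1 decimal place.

The sequences differ at positions 9 (C/T), 10 (G/A), 12 (G/C), 16 (C/G), 21 (A/C), 23 (C/A).
17 of the 23 sites match, so the percent identity is 17/23 × 100 = 73.9%.

73.9%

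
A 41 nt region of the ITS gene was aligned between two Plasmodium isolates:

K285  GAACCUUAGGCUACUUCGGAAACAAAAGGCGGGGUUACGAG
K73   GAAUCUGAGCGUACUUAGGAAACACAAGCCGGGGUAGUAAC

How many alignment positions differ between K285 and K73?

12

Mismatches occur at site 4 (C→U), site 7 (U→G), site 10 (G→C), site 11 (C→G), site 17 (C→A), site 25 (A→C), site 29 (G→C), site 36 (U→A), site 37 (A→G), site 38 (C→U), site 39 (G→A), site 41 (G→C).
That gives 12 mismatches out of 41 aligned sites, so the Hamming distance is 12.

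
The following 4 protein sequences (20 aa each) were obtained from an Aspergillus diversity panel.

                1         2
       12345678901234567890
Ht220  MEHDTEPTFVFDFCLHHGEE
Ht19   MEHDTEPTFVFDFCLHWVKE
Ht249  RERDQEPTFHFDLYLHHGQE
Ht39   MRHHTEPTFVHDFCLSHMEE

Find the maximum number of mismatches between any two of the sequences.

Pairwise Hamming distances:
  Ht220 vs Ht19: 3
  Ht220 vs Ht249: 7
  Ht220 vs Ht39: 5
  Ht19 vs Ht249: 9
  Ht19 vs Ht39: 7
  Ht249 vs Ht39: 12
The largest is 12, between Ht249 and Ht39.

12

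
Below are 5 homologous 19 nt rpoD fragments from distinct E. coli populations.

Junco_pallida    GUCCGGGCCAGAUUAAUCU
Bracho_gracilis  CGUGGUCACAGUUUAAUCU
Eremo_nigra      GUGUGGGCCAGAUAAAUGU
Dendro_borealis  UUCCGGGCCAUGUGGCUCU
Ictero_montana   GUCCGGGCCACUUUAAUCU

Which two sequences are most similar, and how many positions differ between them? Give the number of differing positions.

Pairwise Hamming distances:
  Junco_pallida vs Bracho_gracilis: 8
  Junco_pallida vs Eremo_nigra: 4
  Junco_pallida vs Dendro_borealis: 6
  Junco_pallida vs Ictero_montana: 2
  Bracho_gracilis vs Eremo_nigra: 10
  Bracho_gracilis vs Dendro_borealis: 12
  Bracho_gracilis vs Ictero_montana: 8
  Eremo_nigra vs Dendro_borealis: 9
  Eremo_nigra vs Ictero_montana: 6
  Dendro_borealis vs Ictero_montana: 6
The smallest is 2, between Junco_pallida and Ictero_montana.

2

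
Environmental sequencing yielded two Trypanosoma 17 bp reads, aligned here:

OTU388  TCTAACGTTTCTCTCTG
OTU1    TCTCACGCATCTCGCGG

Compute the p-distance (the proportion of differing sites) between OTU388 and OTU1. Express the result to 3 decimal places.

The sequences differ at positions 4 (A/C), 8 (T/C), 9 (T/A), 14 (T/G), 16 (T/G).
There are 5 differences over 17 sites, so p = 5/17 = 0.294.

0.294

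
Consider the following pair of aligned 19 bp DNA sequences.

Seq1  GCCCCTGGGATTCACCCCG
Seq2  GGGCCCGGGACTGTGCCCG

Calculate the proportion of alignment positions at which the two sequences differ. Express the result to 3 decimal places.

Mismatches occur at site 2 (C↔G), site 3 (C↔G), site 6 (T↔C), site 11 (T↔C), site 13 (C↔G), site 14 (A↔T), site 15 (C↔G).
There are 7 differences over 19 sites, so p = 7/19 = 0.368.

0.368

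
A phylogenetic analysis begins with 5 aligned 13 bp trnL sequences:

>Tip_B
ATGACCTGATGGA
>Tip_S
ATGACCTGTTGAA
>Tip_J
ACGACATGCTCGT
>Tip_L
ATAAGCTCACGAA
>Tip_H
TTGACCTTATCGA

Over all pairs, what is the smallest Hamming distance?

Pairwise Hamming distances:
  Tip_B vs Tip_S: 2
  Tip_B vs Tip_J: 5
  Tip_B vs Tip_L: 5
  Tip_B vs Tip_H: 3
  Tip_S vs Tip_J: 6
  Tip_S vs Tip_L: 5
  Tip_S vs Tip_H: 5
  Tip_J vs Tip_L: 10
  Tip_J vs Tip_H: 6
  Tip_L vs Tip_H: 7
The smallest is 2, between Tip_B and Tip_S.

2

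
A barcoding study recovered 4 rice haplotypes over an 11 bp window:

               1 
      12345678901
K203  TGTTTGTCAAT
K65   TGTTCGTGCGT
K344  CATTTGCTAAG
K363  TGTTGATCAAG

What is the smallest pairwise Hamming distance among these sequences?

Pairwise Hamming distances:
  K203 vs K65: 4
  K203 vs K344: 5
  K203 vs K363: 3
  K65 vs K344: 8
  K65 vs K363: 6
  K344 vs K363: 6
The smallest is 3, between K203 and K363.

3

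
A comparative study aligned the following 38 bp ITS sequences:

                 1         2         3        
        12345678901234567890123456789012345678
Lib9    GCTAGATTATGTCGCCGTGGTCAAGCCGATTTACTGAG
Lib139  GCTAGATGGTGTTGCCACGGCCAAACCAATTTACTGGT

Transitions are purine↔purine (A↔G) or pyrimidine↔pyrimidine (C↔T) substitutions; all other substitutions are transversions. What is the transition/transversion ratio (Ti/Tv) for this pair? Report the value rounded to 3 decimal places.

4.000

The sequences differ at positions 8 (T/G, transversion), 9 (A/G, transition), 13 (C/T, transition), 17 (G/A, transition), 18 (T/C, transition), 21 (T/C, transition), 25 (G/A, transition), 28 (G/A, transition), 37 (A/G, transition), 38 (G/T, transversion).
Of the 10 differences, 8 transitions and 2 transversions, so Ti/Tv = 8/2 = 4.000.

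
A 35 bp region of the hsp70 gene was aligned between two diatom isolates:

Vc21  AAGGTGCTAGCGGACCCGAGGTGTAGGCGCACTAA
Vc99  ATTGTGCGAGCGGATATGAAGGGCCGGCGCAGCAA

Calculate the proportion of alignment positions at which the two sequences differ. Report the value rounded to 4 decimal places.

0.3429

The sequences differ at positions 2 (A/T), 3 (G/T), 8 (T/G), 15 (C/T), 16 (C/A), 17 (C/T), 20 (G/A), 22 (T/G), 24 (T/C), 25 (A/C), 32 (C/G), 33 (T/C).
There are 12 differences over 35 sites, so p = 12/35 = 0.3429.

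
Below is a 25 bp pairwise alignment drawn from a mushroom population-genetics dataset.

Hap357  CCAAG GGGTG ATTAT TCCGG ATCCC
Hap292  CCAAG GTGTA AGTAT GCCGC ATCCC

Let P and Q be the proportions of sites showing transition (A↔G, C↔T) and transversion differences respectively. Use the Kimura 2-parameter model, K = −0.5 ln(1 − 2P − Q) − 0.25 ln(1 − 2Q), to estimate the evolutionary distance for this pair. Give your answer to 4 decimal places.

Differing sites — 7:G/T (Tv); 10:G/A (Ti); 12:T/G (Tv); 16:T/G (Tv); 20:G/C (Tv).
Of the 5 differences, 1 transition and 4 transversions over 25 sites: P = 1/25 = 0.040000, Q = 4/25 = 0.160000.
d = −0.5·ln(0.760000) − 0.25·ln(0.680000) = −0.5·(-0.274437) − 0.25·(-0.385662) = 0.2336.

0.2336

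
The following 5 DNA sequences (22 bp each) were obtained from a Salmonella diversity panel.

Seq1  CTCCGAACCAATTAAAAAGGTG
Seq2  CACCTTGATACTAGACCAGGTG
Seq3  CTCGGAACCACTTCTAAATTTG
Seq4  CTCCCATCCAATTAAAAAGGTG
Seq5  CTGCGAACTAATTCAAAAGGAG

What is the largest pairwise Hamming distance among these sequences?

14

Pairwise Hamming distances:
  Seq1 vs Seq2: 11
  Seq1 vs Seq3: 6
  Seq1 vs Seq4: 2
  Seq1 vs Seq5: 4
  Seq2 vs Seq3: 14
  Seq2 vs Seq4: 11
  Seq2 vs Seq5: 12
  Seq3 vs Seq4: 8
  Seq3 vs Seq5: 8
  Seq4 vs Seq5: 6
The largest is 14, between Seq2 and Seq3.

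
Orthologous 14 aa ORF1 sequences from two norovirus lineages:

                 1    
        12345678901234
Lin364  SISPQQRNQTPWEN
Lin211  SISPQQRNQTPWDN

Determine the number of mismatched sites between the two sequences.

Differing sites — 13:E/D.
That gives 1 mismatch out of 14 aligned sites, so the Hamming distance is 1.

1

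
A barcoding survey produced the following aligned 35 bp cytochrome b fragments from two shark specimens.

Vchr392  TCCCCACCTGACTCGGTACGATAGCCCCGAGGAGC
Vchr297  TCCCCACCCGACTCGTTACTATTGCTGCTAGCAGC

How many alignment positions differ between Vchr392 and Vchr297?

8

Mismatches occur at site 9 (T/C), site 16 (G/T), site 20 (G/T), site 23 (A/T), site 26 (C/T), site 27 (C/G), site 29 (G/T), site 32 (G/C).
That gives 8 mismatches out of 35 aligned sites, so the Hamming distance is 8.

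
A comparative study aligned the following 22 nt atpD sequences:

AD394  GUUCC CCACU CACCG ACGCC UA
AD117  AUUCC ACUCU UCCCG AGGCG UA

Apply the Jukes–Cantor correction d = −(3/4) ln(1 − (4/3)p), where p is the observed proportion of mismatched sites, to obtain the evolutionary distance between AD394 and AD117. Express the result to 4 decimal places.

Mismatches occur at site 1 (G/A), site 6 (C/A), site 8 (A/U), site 11 (C/U), site 12 (A/C), site 17 (C/G), site 20 (C/G).
p = 7/22 = 0.318182.
d = −0.75 · ln(1 − (4/3)·0.318182) = −0.75 · ln(0.575757) = −0.75 · (-0.552070) = 0.4141.

0.4141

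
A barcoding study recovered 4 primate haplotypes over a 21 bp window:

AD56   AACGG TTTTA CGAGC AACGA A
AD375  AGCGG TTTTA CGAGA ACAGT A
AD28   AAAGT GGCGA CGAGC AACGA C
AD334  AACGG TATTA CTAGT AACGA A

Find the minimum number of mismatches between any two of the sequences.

3

Pairwise Hamming distances:
  AD56 vs AD375: 5
  AD56 vs AD28: 7
  AD56 vs AD334: 3
  AD375 vs AD28: 12
  AD375 vs AD334: 7
  AD28 vs AD334: 9
The smallest is 3, between AD56 and AD334.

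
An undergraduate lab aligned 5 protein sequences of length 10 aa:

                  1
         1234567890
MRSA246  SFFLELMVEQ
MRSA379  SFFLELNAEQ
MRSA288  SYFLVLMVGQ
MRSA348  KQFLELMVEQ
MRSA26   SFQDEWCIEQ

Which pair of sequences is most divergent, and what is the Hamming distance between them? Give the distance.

Pairwise Hamming distances:
  MRSA246 vs MRSA379: 2
  MRSA246 vs MRSA288: 3
  MRSA246 vs MRSA348: 2
  MRSA246 vs MRSA26: 5
  MRSA379 vs MRSA288: 5
  MRSA379 vs MRSA348: 4
  MRSA379 vs MRSA26: 5
  MRSA288 vs MRSA348: 4
  MRSA288 vs MRSA26: 8
  MRSA348 vs MRSA26: 7
The largest is 8, between MRSA288 and MRSA26.

8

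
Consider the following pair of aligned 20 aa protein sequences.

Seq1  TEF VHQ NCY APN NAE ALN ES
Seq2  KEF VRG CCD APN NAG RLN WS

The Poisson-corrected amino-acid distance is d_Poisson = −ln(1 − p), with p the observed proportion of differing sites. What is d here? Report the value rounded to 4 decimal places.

0.5108

Mismatches occur at site 1 (T↔K), site 5 (H↔R), site 6 (Q↔G), site 7 (N↔C), site 9 (Y↔D), site 15 (E↔G), site 16 (A↔R), site 19 (E↔W).
p = 8/20 = 0.400000.
d = −ln(1 − 0.400000) = −ln(0.600000) = 0.5108.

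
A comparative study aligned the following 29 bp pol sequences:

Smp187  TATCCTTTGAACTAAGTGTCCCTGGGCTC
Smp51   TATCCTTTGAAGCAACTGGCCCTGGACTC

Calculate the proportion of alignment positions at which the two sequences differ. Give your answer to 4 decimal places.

Differing sites — 12:C/G; 13:T/C; 16:G/C; 19:T/G; 26:G/A.
There are 5 differences over 29 sites, so p = 5/29 = 0.1724.

0.1724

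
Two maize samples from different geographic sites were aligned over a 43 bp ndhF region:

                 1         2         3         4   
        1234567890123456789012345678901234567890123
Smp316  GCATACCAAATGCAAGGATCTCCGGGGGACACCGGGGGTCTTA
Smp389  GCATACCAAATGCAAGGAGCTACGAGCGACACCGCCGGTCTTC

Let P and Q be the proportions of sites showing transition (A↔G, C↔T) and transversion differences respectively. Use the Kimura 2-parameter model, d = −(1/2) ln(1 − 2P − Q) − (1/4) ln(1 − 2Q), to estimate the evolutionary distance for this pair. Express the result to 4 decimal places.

0.1847

Mismatches occur at site 19 (T/G, transversion), site 22 (C/A, transversion), site 25 (G/A, transition), site 27 (G/C, transversion), site 35 (G/C, transversion), site 36 (G/C, transversion), site 43 (A/C, transversion).
Of the 7 differences, 1 transition and 6 transversions over 43 sites: P = 1/43 = 0.023256, Q = 6/43 = 0.139535.
d = −0.5·ln(0.813953) − 0.25·ln(0.720930) = −0.5·(-0.205853) − 0.25·(-0.327213) = 0.1847.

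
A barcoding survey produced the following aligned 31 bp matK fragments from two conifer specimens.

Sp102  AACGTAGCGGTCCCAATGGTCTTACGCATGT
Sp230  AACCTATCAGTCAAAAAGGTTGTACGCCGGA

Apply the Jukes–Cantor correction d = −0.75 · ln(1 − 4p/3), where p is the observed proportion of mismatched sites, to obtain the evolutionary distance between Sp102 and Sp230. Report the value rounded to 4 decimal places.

0.4806

Mismatches occur at site 4 (G/C), site 7 (G/T), site 9 (G/A), site 13 (C/A), site 14 (C/A), site 17 (T/A), site 21 (C/T), site 22 (T/G), site 28 (A/C), site 29 (T/G), site 31 (T/A).
p = 11/31 = 0.354839.
d = −0.75 · ln(1 − (4/3)·0.354839) = −0.75 · ln(0.526881) = −0.75 · (-0.640781) = 0.4806.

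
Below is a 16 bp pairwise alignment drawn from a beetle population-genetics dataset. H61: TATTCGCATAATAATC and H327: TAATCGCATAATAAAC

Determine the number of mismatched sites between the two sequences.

Differing sites — 3:T/A; 15:T/A.
That gives 2 mismatches out of 16 aligned sites, so the Hamming distance is 2.

2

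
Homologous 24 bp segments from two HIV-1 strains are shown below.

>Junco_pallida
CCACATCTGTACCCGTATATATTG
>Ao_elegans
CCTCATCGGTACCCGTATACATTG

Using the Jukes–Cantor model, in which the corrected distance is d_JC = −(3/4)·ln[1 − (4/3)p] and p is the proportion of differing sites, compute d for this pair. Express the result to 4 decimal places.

0.1367

The sequences differ at positions 3 (A/T), 8 (T/G), 20 (T/C).
p = 3/24 = 0.125000.
d = −0.75 · ln(1 − (4/3)·0.125000) = −0.75 · ln(0.833333) = −0.75 · (-0.182322) = 0.1367.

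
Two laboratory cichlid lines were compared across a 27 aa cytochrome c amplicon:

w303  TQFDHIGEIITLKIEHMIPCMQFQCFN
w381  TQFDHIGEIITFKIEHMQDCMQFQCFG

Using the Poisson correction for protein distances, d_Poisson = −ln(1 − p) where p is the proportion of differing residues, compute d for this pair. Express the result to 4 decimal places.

The sequences differ at positions 12 (L/F), 18 (I/Q), 19 (P/D), 27 (N/G).
p = 4/27 = 0.148148.
d = −ln(1 − 0.148148) = −ln(0.851852) = 0.1603.

0.1603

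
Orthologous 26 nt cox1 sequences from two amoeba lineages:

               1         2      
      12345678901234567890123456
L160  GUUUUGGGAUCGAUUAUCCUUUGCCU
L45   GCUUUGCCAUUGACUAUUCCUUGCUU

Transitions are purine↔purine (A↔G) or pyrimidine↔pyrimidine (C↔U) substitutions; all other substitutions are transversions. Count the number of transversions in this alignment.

2

Mismatches occur at site 2 (U↔C, transition), site 7 (G↔C, transversion), site 8 (G↔C, transversion), site 11 (C↔U, transition), site 14 (U↔C, transition), site 18 (C↔U, transition), site 20 (U↔C, transition), site 25 (C↔U, transition).
Of the 8 differences, 6 transitions and 2 transversions, so the answer is 2.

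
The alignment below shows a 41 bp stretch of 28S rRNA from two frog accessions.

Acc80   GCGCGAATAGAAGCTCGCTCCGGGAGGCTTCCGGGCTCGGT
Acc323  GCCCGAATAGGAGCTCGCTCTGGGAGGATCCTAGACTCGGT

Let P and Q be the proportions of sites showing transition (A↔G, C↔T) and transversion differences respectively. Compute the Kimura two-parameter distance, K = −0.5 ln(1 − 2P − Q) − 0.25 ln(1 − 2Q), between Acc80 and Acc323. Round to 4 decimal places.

0.2345

Mismatches occur at site 3 (G/C, transversion), site 11 (A/G, transition), site 21 (C/T, transition), site 28 (C/A, transversion), site 30 (T/C, transition), site 32 (C/T, transition), site 33 (G/A, transition), site 35 (G/A, transition).
Of the 8 differences, 6 transitions and 2 transversions over 41 sites: P = 6/41 = 0.146341, Q = 2/41 = 0.048780.
d = −0.5·ln(0.658538) − 0.25·ln(0.902440) = −0.5·(-0.417733) − 0.25·(-0.102653) = 0.2345.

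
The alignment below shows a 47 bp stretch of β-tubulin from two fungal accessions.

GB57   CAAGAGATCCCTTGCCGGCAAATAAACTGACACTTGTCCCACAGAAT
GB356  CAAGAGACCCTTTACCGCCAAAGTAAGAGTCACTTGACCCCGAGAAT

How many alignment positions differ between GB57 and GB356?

12

Mismatches occur at site 8 (T/C), site 11 (C/T), site 14 (G/A), site 18 (G/C), site 23 (T/G), site 24 (A/T), site 27 (C/G), site 28 (T/A), site 30 (A/T), site 37 (T/A), site 41 (A/C), site 42 (C/G).
That gives 12 mismatches out of 47 aligned sites, so the Hamming distance is 12.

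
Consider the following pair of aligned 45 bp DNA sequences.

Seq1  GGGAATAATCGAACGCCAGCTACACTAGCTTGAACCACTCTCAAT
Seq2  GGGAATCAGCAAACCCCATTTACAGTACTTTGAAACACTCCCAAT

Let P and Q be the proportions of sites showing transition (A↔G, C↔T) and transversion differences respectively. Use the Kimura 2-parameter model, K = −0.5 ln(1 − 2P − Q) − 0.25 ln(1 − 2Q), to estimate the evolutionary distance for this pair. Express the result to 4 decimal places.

0.2959

The sequences differ at positions 7 (A/C, transversion), 9 (T/G, transversion), 11 (G/A, transition), 15 (G/C, transversion), 19 (G/T, transversion), 20 (C/T, transition), 25 (C/G, transversion), 28 (G/C, transversion), 29 (C/T, transition), 35 (C/A, transversion), 41 (T/C, transition).
Of the 11 differences, 4 transitions and 7 transversions over 45 sites: P = 4/45 = 0.088889, Q = 7/45 = 0.155556.
d = −0.5·ln(0.666666) − 0.25·ln(0.688888) = −0.5·(-0.405466) − 0.25·(-0.372677) = 0.2959.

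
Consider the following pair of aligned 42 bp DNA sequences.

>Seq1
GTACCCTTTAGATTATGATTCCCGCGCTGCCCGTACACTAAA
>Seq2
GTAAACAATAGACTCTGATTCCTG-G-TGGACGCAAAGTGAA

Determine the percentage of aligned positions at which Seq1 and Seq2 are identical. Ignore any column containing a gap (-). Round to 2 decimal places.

67.50%

Excluding the 2 gap columns leaves 40 comparable sites.
Mismatches occur at site 4 (C↔A), site 5 (C↔A), site 7 (T↔A), site 8 (T↔A), site 13 (T↔C), site 15 (A↔C), site 23 (C↔T), site 30 (C↔G), site 31 (C↔A), site 34 (T↔C), site 36 (C↔A), site 38 (C↔G), site 40 (A↔G).
27 of the 40 comparable sites match, so the percent identity is 27/40 × 100 = 67.50%.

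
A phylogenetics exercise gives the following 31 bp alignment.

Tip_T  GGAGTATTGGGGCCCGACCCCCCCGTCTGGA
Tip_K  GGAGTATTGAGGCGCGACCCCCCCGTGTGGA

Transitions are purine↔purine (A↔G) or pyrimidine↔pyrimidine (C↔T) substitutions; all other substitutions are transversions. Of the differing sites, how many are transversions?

2

Differing sites — 10:G/A (Ti); 14:C/G (Tv); 27:C/G (Tv).
Of the 3 differences, 1 transition and 2 transversions, so the answer is 2.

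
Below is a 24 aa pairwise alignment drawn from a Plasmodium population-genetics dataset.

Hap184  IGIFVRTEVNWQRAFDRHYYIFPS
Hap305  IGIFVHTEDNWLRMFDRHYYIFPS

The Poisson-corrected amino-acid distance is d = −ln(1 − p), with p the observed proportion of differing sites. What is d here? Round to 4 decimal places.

0.1823

Mismatches occur at site 6 (R↔H), site 9 (V↔D), site 12 (Q↔L), site 14 (A↔M).
p = 4/24 = 0.166667.
d = −ln(1 − 0.166667) = −ln(0.833333) = 0.1823.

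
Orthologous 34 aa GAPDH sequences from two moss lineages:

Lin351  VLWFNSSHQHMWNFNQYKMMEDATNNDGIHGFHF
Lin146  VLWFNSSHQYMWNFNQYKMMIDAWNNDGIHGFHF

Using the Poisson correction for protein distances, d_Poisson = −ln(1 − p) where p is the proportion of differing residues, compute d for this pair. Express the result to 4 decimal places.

Differing sites — 10:H/Y; 21:E/I; 24:T/W.
p = 3/34 = 0.088235.
d = −ln(1 − 0.088235) = −ln(0.911765) = 0.0924.

0.0924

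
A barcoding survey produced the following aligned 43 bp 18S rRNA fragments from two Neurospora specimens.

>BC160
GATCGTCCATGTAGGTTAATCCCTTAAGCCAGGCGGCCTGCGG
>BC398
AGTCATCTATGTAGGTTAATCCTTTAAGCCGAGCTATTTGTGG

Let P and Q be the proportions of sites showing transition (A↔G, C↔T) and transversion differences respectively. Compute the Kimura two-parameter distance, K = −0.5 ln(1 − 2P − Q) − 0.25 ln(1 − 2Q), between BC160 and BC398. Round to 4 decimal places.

Differing sites — 1:G/A (Ti); 2:A/G (Ti); 5:G/A (Ti); 8:C/T (Ti); 23:C/T (Ti); 31:A/G (Ti); 32:G/A (Ti); 35:G/T (Tv); 36:G/A (Ti); 37:C/T (Ti); 38:C/T (Ti); 41:C/T (Ti).
Of the 12 differences, 11 transitions and 1 transversion over 43 sites: P = 11/43 = 0.255814, Q = 1/43 = 0.023256.
d = −0.5·ln(0.465116) − 0.25·ln(0.953488) = −0.5·(-0.765468) − 0.25·(-0.047628) = 0.3946.

0.3946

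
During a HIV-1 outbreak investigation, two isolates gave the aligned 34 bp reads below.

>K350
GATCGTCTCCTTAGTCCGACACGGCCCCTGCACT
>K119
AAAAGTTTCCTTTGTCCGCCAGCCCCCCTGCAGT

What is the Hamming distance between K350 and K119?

10

The sequences differ at positions 1 (G/A), 3 (T/A), 4 (C/A), 7 (C/T), 13 (A/T), 19 (A/C), 22 (C/G), 23 (G/C), 24 (G/C), 33 (C/G).
That gives 10 mismatches out of 34 aligned sites, so the Hamming distance is 10.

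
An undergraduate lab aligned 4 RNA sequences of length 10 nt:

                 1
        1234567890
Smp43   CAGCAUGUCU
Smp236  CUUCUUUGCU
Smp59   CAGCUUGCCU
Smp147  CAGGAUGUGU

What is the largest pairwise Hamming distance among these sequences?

Pairwise Hamming distances:
  Smp43 vs Smp236: 5
  Smp43 vs Smp59: 2
  Smp43 vs Smp147: 2
  Smp236 vs Smp59: 4
  Smp236 vs Smp147: 7
  Smp59 vs Smp147: 4
The largest is 7, between Smp236 and Smp147.

7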